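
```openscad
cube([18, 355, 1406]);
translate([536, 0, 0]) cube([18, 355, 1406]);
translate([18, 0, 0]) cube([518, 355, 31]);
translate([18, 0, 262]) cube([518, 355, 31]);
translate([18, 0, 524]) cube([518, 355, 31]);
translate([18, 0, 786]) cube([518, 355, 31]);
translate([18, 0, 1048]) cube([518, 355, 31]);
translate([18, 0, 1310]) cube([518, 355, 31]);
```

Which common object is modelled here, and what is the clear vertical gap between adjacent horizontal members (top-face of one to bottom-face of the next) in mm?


A bookshelf. The clear shelf gap is 231 mm.

Two tall side panels with 6 horizontal boards between them — a bookshelf. The first two shelf undersides are at z = 0 and z = 262; with shelf thickness 31, the clear gap is 262 − 0 − 31 = 231 mm.


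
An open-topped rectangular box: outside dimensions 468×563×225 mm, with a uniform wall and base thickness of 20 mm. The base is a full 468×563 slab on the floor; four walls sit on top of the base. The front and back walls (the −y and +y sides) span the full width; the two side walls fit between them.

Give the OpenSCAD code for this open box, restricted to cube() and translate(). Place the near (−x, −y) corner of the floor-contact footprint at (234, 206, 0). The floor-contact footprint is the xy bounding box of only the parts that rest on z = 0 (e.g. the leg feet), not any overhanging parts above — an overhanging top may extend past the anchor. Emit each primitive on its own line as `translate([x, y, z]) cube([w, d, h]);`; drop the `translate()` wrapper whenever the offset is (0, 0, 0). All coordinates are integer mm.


translate([234, 206, 0]) cube([468, 563, 20]);
translate([234, 206, 20]) cube([468, 20, 205]);
translate([234, 749, 20]) cube([468, 20, 205]);
translate([234, 226, 20]) cube([20, 523, 205]);
translate([682, 226, 20]) cube([20, 523, 205]);


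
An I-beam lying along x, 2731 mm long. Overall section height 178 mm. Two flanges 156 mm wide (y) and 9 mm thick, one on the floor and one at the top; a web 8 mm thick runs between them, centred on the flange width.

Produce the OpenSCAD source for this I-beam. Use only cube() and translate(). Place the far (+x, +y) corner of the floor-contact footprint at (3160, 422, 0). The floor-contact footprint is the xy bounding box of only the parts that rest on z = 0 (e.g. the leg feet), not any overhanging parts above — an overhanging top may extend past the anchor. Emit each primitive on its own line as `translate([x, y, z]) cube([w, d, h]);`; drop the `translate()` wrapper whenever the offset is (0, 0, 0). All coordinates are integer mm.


translate([429, 266, 0]) cube([2731, 156, 9]);
translate([429, 340, 9]) cube([2731, 8, 160]);
translate([429, 266, 169]) cube([2731, 156, 9]);


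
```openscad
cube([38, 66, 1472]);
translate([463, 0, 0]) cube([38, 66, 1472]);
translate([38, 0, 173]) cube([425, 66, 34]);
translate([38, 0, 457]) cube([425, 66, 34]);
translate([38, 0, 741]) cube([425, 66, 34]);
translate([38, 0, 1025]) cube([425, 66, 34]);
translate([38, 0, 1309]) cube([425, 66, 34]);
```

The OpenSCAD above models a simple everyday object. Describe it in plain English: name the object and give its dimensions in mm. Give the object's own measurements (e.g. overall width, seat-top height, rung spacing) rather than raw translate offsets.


A straight ladder. Two 38×66 mm vertical rails, 1472 mm tall, stand 501 mm apart (outside-to-outside) with their front faces coplanar on the −y side. 5 rungs, each 66 mm deep and 34 mm tall, span between the inner faces of the rails, front faces flush with the rails. The lowest rung's underside is at z = 173 mm and rungs are spaced 284 mm apart (underside to underside).


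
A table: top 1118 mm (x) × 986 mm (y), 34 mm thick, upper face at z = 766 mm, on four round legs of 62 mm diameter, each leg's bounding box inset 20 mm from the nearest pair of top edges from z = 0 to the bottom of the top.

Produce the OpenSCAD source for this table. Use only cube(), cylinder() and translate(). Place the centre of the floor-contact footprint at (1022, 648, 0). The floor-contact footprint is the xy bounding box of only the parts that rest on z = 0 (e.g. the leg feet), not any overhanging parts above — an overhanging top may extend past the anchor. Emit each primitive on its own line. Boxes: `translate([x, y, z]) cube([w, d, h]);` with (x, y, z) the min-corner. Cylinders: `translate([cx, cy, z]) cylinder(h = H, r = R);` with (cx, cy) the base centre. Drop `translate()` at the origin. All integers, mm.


translate([463, 155, 732]) cube([1118, 986, 34]);
translate([514, 206, 0]) cylinder(h = 732, r = 31);
translate([1530, 206, 0]) cylinder(h = 732, r = 31);
translate([514, 1090, 0]) cylinder(h = 732, r = 31);
translate([1530, 1090, 0]) cylinder(h = 732, r = 31);


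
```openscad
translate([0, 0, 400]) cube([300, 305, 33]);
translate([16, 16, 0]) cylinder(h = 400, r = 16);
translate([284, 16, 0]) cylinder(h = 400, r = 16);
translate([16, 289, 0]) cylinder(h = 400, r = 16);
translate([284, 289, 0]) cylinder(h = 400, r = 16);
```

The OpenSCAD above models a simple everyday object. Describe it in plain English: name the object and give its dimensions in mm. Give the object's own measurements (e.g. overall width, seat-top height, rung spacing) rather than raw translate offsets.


A simple wooden stool: a rectangular seat 300 mm (x) by 305 mm (y), 33 mm thick, top face at z = 433 mm, on four round legs, each 32 mm in diameter. The legs rest on z = 0, each leg's axis is inset half a diameter from the nearest pair of seat edges (so the leg's bounding box is flush with the corner).


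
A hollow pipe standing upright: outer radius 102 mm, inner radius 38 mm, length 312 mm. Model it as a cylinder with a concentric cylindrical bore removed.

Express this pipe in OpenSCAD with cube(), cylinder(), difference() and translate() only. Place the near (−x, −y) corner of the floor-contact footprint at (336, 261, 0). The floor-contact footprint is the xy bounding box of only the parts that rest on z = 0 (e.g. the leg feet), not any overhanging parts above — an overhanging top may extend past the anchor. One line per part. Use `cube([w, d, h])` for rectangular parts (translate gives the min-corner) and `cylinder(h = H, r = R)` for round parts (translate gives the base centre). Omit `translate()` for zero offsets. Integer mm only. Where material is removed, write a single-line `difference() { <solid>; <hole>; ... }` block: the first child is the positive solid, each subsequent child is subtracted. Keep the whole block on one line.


difference() { translate([438, 363, 0]) cylinder(h = 312, r = 102); translate([438, 363, 0]) cylinder(h = 312, r = 38); }


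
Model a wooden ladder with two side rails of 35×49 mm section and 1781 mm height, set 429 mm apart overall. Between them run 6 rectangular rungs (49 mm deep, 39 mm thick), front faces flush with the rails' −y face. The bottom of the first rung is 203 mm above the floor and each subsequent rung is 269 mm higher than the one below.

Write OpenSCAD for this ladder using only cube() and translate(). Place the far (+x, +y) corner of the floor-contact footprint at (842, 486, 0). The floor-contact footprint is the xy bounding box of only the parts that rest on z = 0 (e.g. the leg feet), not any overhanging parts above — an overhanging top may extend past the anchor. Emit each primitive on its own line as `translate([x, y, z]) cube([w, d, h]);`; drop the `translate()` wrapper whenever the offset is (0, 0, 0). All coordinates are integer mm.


translate([413, 437, 0]) cube([35, 49, 1781]);
translate([807, 437, 0]) cube([35, 49, 1781]);
translate([448, 437, 203]) cube([359, 49, 39]);
translate([448, 437, 472]) cube([359, 49, 39]);
translate([448, 437, 741]) cube([359, 49, 39]);
translate([448, 437, 1010]) cube([359, 49, 39]);
translate([448, 437, 1279]) cube([359, 49, 39]);
translate([448, 437, 1548]) cube([359, 49, 39]);


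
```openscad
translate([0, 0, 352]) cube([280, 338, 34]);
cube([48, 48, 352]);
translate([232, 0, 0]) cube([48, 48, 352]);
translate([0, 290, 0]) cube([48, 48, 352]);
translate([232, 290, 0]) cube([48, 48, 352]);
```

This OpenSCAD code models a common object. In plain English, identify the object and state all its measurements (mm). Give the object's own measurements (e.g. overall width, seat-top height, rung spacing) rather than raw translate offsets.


A four-legged stool. The seat is a 280×338×34 mm slab whose top surface is at z = 386 mm; four square legs, each 48×48 mm in cross-section, run from the floor (z = 0) to the underside of the seat, each flush with a corner of the seat.


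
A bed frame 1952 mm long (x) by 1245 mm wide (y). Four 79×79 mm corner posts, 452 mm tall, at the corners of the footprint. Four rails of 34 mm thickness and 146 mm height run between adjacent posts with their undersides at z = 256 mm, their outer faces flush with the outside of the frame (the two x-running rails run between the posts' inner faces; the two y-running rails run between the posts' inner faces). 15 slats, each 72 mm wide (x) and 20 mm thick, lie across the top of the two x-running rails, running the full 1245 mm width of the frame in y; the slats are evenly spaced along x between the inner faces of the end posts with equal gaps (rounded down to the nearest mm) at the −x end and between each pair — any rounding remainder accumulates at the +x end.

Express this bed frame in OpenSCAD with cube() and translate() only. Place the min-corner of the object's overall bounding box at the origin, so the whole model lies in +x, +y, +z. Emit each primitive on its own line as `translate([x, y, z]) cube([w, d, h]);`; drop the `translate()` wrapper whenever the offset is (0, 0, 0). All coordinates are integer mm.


cube([79, 79, 452]);
translate([0, 1166, 0]) cube([79, 79, 452]);
translate([1873, 0, 0]) cube([79, 79, 452]);
translate([1873, 1166, 0]) cube([79, 79, 452]);
translate([79, 0, 256]) cube([1794, 34, 146]);
translate([79, 1211, 256]) cube([1794, 34, 146]);
translate([0, 79, 256]) cube([34, 1087, 146]);
translate([1918, 79, 256]) cube([34, 1087, 146]);
translate([123, 0, 402]) cube([72, 1245, 20]);
translate([239, 0, 402]) cube([72, 1245, 20]);
translate([355, 0, 402]) cube([72, 1245, 20]);
translate([471, 0, 402]) cube([72, 1245, 20]);
translate([587, 0, 402]) cube([72, 1245, 20]);
translate([703, 0, 402]) cube([72, 1245, 20]);
translate([819, 0, 402]) cube([72, 1245, 20]);
translate([935, 0, 402]) cube([72, 1245, 20]);
translate([1051, 0, 402]) cube([72, 1245, 20]);
translate([1167, 0, 402]) cube([72, 1245, 20]);
translate([1283, 0, 402]) cube([72, 1245, 20]);
translate([1399, 0, 402]) cube([72, 1245, 20]);
translate([1515, 0, 402]) cube([72, 1245, 20]);
translate([1631, 0, 402]) cube([72, 1245, 20]);
translate([1747, 0, 402]) cube([72, 1245, 20]);


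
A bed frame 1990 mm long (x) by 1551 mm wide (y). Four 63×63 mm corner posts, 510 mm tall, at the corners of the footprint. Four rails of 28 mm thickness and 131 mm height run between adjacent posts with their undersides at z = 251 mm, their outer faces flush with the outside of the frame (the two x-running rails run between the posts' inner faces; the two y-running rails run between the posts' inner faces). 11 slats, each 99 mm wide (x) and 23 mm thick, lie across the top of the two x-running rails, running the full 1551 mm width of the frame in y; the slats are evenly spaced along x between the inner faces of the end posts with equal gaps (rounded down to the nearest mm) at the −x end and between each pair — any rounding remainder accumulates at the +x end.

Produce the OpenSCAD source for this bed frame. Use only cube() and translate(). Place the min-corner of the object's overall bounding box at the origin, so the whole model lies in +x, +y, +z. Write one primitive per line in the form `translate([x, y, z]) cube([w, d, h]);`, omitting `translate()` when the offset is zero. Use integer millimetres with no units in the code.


cube([63, 63, 510]);
translate([0, 1488, 0]) cube([63, 63, 510]);
translate([1927, 0, 0]) cube([63, 63, 510]);
translate([1927, 1488, 0]) cube([63, 63, 510]);
translate([63, 0, 251]) cube([1864, 28, 131]);
translate([63, 1523, 251]) cube([1864, 28, 131]);
translate([0, 63, 251]) cube([28, 1425, 131]);
translate([1962, 63, 251]) cube([28, 1425, 131]);
translate([127, 0, 382]) cube([99, 1551, 23]);
translate([290, 0, 382]) cube([99, 1551, 23]);
translate([453, 0, 382]) cube([99, 1551, 23]);
translate([616, 0, 382]) cube([99, 1551, 23]);
translate([779, 0, 382]) cube([99, 1551, 23]);
translate([942, 0, 382]) cube([99, 1551, 23]);
translate([1105, 0, 382]) cube([99, 1551, 23]);
translate([1268, 0, 382]) cube([99, 1551, 23]);
translate([1431, 0, 382]) cube([99, 1551, 23]);
translate([1594, 0, 382]) cube([99, 1551, 23]);
translate([1757, 0, 382]) cube([99, 1551, 23]);


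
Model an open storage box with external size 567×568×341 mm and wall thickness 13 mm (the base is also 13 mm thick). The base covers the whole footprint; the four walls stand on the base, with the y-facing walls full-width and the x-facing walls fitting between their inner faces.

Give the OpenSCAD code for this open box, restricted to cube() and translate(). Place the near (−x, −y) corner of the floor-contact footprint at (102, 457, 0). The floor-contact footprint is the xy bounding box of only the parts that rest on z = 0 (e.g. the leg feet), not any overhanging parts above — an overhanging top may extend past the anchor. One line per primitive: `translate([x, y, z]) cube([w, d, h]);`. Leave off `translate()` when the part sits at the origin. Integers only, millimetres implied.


translate([102, 457, 0]) cube([567, 568, 13]);
translate([102, 457, 13]) cube([567, 13, 328]);
translate([102, 1012, 13]) cube([567, 13, 328]);
translate([102, 470, 13]) cube([13, 542, 328]);
translate([656, 470, 13]) cube([13, 542, 328]);


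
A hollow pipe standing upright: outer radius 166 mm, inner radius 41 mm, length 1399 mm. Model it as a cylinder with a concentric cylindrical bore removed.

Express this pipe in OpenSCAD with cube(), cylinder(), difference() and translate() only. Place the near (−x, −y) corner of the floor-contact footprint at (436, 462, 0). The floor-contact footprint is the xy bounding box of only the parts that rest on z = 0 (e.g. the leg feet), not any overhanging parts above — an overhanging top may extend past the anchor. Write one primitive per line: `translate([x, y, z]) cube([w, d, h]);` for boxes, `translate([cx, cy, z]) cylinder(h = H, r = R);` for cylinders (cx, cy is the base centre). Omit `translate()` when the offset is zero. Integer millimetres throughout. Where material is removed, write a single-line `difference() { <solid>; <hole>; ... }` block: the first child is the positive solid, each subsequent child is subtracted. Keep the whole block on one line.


difference() { translate([602, 628, 0]) cylinder(h = 1399, r = 166); translate([602, 628, 0]) cylinder(h = 1399, r = 41); }


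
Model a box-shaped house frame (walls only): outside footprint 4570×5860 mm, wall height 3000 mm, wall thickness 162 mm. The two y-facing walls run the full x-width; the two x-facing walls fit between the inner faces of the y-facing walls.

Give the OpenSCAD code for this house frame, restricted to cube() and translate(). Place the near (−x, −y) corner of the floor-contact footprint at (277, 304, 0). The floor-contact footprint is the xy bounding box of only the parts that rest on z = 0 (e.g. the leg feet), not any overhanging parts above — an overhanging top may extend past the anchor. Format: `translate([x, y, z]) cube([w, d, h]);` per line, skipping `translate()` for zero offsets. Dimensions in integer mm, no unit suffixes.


translate([277, 304, 0]) cube([4570, 162, 3000]);
translate([277, 6002, 0]) cube([4570, 162, 3000]);
translate([277, 466, 0]) cube([162, 5536, 3000]);
translate([4685, 466, 0]) cube([162, 5536, 3000]);


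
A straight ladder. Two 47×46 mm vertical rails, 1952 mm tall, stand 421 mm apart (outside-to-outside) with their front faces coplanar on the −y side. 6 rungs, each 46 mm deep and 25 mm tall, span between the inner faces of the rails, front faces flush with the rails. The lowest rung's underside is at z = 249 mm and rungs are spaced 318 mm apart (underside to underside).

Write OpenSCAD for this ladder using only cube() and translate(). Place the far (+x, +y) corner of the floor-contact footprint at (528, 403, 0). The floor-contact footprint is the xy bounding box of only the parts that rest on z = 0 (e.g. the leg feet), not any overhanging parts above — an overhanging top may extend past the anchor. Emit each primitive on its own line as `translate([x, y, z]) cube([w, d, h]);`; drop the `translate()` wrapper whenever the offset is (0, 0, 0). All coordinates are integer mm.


translate([107, 357, 0]) cube([47, 46, 1952]);
translate([481, 357, 0]) cube([47, 46, 1952]);
translate([154, 357, 249]) cube([327, 46, 25]);
translate([154, 357, 567]) cube([327, 46, 25]);
translate([154, 357, 885]) cube([327, 46, 25]);
translate([154, 357, 1203]) cube([327, 46, 25]);
translate([154, 357, 1521]) cube([327, 46, 25]);
translate([154, 357, 1839]) cube([327, 46, 25]);


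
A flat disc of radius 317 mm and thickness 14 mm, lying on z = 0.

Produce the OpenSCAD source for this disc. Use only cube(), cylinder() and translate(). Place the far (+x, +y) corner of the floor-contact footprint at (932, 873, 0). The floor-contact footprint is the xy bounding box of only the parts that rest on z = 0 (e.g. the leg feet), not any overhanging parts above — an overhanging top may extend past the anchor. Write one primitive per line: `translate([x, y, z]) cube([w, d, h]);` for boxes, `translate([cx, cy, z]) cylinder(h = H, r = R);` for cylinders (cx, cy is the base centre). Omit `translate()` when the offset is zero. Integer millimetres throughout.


translate([615, 556, 0]) cylinder(h = 14, r = 317);


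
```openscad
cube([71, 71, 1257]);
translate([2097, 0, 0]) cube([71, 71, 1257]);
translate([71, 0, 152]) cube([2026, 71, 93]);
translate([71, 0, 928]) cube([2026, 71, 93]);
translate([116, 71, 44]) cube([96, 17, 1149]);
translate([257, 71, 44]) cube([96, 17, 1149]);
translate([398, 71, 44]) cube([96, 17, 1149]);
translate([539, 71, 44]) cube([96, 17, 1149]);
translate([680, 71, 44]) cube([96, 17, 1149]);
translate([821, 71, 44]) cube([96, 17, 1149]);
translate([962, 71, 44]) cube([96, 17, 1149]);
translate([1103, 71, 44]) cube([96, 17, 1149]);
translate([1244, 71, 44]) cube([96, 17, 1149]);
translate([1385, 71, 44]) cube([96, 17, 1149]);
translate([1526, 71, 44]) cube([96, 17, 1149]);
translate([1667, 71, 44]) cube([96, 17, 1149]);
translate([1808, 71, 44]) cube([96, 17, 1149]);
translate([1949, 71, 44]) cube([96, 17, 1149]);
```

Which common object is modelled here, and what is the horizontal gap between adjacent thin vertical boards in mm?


A fence section. The picket gap is 45 mm.

Two posts, two rails, 14 pickets — a fence section. Span 2026 mm holds 14 pickets of 96 mm with 15 equal gaps: ⌊(2026 − 14·96) / 15⌋ = 45 mm.


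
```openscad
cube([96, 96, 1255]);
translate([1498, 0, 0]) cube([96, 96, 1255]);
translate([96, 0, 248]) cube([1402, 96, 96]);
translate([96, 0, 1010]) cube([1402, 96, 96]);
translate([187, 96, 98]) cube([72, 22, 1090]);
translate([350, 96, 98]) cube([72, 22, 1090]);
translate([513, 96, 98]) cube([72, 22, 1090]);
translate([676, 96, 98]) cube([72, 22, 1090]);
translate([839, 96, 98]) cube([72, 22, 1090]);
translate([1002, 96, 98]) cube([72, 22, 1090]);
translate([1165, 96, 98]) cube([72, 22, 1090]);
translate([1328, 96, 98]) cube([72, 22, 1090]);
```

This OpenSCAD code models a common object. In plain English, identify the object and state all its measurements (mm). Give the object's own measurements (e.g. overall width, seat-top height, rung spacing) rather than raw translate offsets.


A fence section. Two 96×96 mm posts, 1255 mm tall, stand on the floor with a clear span of 1402 mm between their inner faces. Two horizontal rails of 96×96 mm section span the gap between the posts with their undersides at z = 248 mm and z = 1010 mm, flush with the posts' −y face. 8 pickets, each 72 mm wide, 22 mm thick and 1090 mm tall, are fixed to the +y face of the rails with their bottoms at z = 98 mm, spaced across the span with a 91 mm gap after the −x post and between neighbouring pickets, with 98 mm left before the +x post.


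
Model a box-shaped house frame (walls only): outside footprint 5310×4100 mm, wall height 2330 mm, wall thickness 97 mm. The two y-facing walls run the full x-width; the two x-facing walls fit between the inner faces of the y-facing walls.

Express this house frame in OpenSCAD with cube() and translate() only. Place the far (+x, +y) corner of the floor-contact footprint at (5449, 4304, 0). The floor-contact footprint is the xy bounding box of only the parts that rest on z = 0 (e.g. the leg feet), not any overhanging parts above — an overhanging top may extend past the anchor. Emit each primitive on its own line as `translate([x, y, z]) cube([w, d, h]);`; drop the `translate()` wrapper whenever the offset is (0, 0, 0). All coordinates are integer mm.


translate([139, 204, 0]) cube([5310, 97, 2330]);
translate([139, 4207, 0]) cube([5310, 97, 2330]);
translate([139, 301, 0]) cube([97, 3906, 2330]);
translate([5352, 301, 0]) cube([97, 3906, 2330]);


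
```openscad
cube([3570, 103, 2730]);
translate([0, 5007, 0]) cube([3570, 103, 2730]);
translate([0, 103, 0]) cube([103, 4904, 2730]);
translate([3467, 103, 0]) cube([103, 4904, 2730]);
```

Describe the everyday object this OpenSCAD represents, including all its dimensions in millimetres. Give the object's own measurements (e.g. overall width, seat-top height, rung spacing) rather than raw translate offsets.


The wall frame of a small rectangular building: four walls, each 2730 mm tall and 103 mm thick, enclosing a footprint 3570 mm (x) by 5110 mm (y) outside-to-outside, with no floor or roof. The front and back walls (the −y and +y sides) span the full width; the two side walls fit between them.


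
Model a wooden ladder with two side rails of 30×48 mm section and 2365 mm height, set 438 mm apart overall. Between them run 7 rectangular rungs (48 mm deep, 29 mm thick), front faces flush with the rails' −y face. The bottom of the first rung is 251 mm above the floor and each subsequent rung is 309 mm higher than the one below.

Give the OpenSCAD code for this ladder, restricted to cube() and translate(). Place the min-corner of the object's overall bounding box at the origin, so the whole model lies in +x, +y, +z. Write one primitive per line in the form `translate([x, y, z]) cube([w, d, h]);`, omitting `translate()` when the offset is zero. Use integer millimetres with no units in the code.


cube([30, 48, 2365]);
translate([408, 0, 0]) cube([30, 48, 2365]);
translate([30, 0, 251]) cube([378, 48, 29]);
translate([30, 0, 560]) cube([378, 48, 29]);
translate([30, 0, 869]) cube([378, 48, 29]);
translate([30, 0, 1178]) cube([378, 48, 29]);
translate([30, 0, 1487]) cube([378, 48, 29]);
translate([30, 0, 1796]) cube([378, 48, 29]);
translate([30, 0, 2105]) cube([378, 48, 29]);


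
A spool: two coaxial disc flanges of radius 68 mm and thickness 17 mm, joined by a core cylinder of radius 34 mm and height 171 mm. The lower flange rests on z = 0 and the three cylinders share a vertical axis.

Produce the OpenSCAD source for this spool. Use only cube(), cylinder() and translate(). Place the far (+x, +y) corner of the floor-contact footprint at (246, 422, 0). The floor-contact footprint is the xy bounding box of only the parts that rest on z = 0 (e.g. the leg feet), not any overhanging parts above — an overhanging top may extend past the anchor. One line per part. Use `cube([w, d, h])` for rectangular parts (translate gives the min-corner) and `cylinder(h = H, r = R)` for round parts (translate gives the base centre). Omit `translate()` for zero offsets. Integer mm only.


translate([178, 354, 0]) cylinder(h = 17, r = 68);
translate([178, 354, 17]) cylinder(h = 171, r = 34);
translate([178, 354, 188]) cylinder(h = 17, r = 68);


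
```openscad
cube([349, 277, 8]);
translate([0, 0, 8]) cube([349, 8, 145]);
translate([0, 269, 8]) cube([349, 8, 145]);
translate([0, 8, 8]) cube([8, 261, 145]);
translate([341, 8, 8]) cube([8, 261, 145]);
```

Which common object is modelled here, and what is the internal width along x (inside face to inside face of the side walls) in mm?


An open box. The internal width is 333 mm.

A 349×277 base slab with four walls standing on it — an open box. The base is 349 mm wide and the walls are 8 mm thick, so the internal width is 349 − 2 × 8 = 333 mm.


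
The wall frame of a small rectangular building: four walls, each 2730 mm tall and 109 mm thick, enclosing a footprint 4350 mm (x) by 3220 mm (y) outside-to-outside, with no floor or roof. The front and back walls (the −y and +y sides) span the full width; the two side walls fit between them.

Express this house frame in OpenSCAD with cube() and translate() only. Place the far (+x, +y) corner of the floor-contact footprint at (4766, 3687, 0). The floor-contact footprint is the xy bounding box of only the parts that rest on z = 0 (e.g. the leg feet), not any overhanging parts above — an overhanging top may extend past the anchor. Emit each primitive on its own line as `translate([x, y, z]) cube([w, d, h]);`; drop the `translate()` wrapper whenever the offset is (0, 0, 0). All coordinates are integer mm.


translate([416, 467, 0]) cube([4350, 109, 2730]);
translate([416, 3578, 0]) cube([4350, 109, 2730]);
translate([416, 576, 0]) cube([109, 3002, 2730]);
translate([4657, 576, 0]) cube([109, 3002, 2730]);


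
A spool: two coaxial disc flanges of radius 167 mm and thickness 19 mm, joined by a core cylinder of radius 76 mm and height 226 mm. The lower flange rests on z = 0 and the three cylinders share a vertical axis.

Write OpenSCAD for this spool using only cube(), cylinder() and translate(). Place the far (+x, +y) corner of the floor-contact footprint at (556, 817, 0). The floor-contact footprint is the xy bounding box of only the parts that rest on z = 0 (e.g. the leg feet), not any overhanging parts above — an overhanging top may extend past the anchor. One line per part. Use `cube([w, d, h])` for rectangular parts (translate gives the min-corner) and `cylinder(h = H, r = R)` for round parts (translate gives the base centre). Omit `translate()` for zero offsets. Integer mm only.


translate([389, 650, 0]) cylinder(h = 19, r = 167);
translate([389, 650, 19]) cylinder(h = 226, r = 76);
translate([389, 650, 245]) cylinder(h = 19, r = 167);


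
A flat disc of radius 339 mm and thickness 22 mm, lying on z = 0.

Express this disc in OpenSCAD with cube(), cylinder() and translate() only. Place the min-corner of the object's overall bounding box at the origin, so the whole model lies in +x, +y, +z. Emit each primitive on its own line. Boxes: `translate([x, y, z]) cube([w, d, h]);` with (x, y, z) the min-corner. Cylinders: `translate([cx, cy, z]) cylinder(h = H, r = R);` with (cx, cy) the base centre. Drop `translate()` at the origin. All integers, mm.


translate([339, 339, 0]) cylinder(h = 22, r = 339);


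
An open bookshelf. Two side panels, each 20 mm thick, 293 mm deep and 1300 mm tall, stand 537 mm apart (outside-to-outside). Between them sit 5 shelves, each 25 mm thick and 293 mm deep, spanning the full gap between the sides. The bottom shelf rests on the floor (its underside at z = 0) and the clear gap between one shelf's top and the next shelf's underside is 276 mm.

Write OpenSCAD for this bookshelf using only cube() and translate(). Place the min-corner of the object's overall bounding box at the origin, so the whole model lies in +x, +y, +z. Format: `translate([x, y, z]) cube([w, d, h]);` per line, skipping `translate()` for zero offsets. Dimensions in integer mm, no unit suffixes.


cube([20, 293, 1300]);
translate([517, 0, 0]) cube([20, 293, 1300]);
translate([20, 0, 0]) cube([497, 293, 25]);
translate([20, 0, 301]) cube([497, 293, 25]);
translate([20, 0, 602]) cube([497, 293, 25]);
translate([20, 0, 903]) cube([497, 293, 25]);
translate([20, 0, 1204]) cube([497, 293, 25]);


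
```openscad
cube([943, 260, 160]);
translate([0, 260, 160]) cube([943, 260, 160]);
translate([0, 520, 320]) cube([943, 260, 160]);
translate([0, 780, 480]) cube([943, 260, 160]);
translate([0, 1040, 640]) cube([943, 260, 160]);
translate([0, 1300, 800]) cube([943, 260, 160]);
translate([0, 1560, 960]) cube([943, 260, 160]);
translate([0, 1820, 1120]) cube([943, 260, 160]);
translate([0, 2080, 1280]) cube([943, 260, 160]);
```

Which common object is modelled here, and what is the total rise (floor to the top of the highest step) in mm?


A staircase. The total rise is 1440 mm.

9 identical blocks, each offset up and back from the previous — a staircase. Each step is 160 mm tall and there are 9 of them, so the total rise is 9 × 160 = 1440 mm.


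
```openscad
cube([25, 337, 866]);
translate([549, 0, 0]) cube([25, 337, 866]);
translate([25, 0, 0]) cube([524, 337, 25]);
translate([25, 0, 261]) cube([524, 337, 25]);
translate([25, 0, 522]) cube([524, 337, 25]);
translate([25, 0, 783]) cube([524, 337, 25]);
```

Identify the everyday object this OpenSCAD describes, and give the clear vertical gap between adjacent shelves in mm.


A bookshelf. The clear shelf gap is 236 mm.

Two tall side panels with 4 horizontal boards between them — a bookshelf. The first two shelf undersides are at z = 0 and z = 261; with shelf thickness 25, the clear gap is 261 − 0 − 25 = 236 mm.


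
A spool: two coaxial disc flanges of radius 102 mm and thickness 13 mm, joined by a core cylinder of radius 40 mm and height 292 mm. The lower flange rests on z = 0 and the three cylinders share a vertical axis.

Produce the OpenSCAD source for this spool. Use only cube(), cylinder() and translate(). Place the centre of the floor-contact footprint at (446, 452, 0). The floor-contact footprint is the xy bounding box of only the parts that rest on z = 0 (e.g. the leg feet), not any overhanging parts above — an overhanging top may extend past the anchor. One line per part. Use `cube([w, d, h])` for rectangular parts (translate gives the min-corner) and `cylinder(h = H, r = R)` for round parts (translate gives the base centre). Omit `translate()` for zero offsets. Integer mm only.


translate([446, 452, 0]) cylinder(h = 13, r = 102);
translate([446, 452, 13]) cylinder(h = 292, r = 40);
translate([446, 452, 305]) cylinder(h = 13, r = 102);


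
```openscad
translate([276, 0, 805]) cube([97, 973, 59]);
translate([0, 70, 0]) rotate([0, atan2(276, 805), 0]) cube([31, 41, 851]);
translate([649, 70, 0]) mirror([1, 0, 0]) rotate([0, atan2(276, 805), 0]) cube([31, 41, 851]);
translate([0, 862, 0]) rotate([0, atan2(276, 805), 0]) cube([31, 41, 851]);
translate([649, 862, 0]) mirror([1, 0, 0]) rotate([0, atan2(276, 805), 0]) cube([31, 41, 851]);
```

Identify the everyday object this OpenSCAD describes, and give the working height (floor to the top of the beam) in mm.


A sawhorse. The overall height is 864 mm.

A beam across two mirrored pairs of raked legs — a sawhorse. The beam's underside is at z = 805 (matching the legs' vertical rise in atan2(276, 805)) and the beam is 59 mm tall, so its top is at 805 + 59 = 864 mm. The raked legs top out at the beam's underside, so that is the highest point.


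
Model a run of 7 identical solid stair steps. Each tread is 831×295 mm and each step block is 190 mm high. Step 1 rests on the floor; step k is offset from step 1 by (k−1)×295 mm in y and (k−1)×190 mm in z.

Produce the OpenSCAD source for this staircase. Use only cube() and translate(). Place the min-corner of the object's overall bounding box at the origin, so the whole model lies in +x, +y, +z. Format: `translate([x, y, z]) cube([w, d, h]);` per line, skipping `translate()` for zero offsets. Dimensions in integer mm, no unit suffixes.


cube([831, 295, 190]);
translate([0, 295, 190]) cube([831, 295, 190]);
translate([0, 590, 380]) cube([831, 295, 190]);
translate([0, 885, 570]) cube([831, 295, 190]);
translate([0, 1180, 760]) cube([831, 295, 190]);
translate([0, 1475, 950]) cube([831, 295, 190]);
translate([0, 1770, 1140]) cube([831, 295, 190]);


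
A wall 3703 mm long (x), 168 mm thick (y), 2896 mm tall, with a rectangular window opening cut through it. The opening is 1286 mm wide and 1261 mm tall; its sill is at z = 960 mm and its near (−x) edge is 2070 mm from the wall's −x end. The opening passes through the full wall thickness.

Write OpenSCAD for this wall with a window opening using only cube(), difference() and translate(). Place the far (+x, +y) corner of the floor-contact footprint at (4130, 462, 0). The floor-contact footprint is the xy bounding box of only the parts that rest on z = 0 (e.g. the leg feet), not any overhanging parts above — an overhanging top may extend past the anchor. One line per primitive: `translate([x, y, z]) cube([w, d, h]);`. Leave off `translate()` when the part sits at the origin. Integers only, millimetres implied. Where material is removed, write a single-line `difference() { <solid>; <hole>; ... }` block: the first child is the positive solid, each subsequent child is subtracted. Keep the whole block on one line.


difference() { translate([427, 294, 0]) cube([3703, 168, 2896]); translate([2497, 294, 960]) cube([1286, 168, 1261]); }


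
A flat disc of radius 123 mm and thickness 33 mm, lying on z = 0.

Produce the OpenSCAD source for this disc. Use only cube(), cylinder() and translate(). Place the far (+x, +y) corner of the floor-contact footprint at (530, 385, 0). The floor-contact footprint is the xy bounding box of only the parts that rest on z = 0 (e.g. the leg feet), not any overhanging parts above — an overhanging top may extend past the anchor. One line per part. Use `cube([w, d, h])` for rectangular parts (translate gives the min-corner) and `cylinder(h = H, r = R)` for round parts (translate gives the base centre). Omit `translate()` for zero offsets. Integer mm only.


translate([407, 262, 0]) cylinder(h = 33, r = 123);


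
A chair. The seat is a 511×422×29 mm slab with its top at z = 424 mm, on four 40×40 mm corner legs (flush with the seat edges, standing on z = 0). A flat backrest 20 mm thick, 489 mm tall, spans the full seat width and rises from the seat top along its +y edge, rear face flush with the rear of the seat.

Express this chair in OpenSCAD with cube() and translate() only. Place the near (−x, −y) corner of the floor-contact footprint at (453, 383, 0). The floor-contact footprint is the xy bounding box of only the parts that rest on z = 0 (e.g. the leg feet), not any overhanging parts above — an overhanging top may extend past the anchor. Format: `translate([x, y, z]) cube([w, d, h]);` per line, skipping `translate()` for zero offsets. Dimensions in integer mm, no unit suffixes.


translate([453, 383, 395]) cube([511, 422, 29]);
translate([453, 383, 0]) cube([40, 40, 395]);
translate([924, 383, 0]) cube([40, 40, 395]);
translate([453, 765, 0]) cube([40, 40, 395]);
translate([924, 765, 0]) cube([40, 40, 395]);
translate([453, 785, 424]) cube([511, 20, 489]);


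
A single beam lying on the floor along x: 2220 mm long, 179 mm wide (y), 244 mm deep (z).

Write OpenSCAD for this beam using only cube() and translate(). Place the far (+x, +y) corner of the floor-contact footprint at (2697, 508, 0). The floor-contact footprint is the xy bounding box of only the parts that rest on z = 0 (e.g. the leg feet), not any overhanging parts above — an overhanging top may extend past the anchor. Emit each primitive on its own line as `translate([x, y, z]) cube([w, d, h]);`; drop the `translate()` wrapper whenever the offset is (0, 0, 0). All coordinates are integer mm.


translate([477, 329, 0]) cube([2220, 179, 244]);


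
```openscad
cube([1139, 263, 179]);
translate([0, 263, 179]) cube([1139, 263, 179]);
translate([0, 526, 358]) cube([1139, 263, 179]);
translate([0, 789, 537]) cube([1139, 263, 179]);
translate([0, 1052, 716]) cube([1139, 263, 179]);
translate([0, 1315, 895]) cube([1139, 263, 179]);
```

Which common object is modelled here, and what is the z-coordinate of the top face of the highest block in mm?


A staircase. The total rise is 1074 mm.

6 identical blocks, each offset up and back from the previous — a staircase. Each step is 179 mm tall and there are 6 of them, so the total rise is 6 × 179 = 1074 mm.


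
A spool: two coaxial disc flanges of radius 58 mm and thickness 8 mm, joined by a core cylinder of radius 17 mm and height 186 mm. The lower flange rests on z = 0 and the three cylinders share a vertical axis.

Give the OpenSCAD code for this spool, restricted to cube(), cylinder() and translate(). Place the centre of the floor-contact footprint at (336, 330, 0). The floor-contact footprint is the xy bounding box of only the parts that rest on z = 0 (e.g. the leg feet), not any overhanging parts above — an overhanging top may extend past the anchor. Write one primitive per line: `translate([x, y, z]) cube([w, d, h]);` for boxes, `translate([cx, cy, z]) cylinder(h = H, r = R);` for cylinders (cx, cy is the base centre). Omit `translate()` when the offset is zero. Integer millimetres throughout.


translate([336, 330, 0]) cylinder(h = 8, r = 58);
translate([336, 330, 8]) cylinder(h = 186, r = 17);
translate([336, 330, 194]) cylinder(h = 8, r = 58);


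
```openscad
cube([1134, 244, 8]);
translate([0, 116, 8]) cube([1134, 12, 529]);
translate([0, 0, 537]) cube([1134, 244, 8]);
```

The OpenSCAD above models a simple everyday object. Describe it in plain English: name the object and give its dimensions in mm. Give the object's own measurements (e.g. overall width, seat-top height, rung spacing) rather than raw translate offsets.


An I-beam lying along x, 1134 mm long. Overall section height 545 mm. Two flanges 244 mm wide (y) and 8 mm thick, one on the floor and one at the top; a web 12 mm thick runs between them, centred on the flange width.


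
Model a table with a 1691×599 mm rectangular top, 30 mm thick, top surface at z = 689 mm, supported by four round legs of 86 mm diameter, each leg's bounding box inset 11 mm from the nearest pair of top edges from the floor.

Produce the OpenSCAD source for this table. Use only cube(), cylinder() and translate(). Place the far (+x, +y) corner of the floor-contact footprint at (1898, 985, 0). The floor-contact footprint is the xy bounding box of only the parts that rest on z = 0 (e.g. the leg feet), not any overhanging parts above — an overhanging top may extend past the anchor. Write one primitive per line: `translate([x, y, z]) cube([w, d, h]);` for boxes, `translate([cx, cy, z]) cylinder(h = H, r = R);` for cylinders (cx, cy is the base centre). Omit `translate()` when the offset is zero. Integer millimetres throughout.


translate([218, 397, 659]) cube([1691, 599, 30]);
translate([272, 451, 0]) cylinder(h = 659, r = 43);
translate([1855, 451, 0]) cylinder(h = 659, r = 43);
translate([272, 942, 0]) cylinder(h = 659, r = 43);
translate([1855, 942, 0]) cylinder(h = 659, r = 43);


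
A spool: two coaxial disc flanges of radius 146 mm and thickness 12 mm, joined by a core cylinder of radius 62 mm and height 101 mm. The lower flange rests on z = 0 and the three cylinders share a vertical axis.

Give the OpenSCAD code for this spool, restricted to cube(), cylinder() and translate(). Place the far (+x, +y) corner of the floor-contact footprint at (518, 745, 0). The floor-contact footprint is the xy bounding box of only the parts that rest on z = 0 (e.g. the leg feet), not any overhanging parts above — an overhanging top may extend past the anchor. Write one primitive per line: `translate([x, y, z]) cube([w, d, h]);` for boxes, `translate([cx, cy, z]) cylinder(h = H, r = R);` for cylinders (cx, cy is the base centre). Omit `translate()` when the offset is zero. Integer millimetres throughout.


translate([372, 599, 0]) cylinder(h = 12, r = 146);
translate([372, 599, 12]) cylinder(h = 101, r = 62);
translate([372, 599, 113]) cylinder(h = 12, r = 146);


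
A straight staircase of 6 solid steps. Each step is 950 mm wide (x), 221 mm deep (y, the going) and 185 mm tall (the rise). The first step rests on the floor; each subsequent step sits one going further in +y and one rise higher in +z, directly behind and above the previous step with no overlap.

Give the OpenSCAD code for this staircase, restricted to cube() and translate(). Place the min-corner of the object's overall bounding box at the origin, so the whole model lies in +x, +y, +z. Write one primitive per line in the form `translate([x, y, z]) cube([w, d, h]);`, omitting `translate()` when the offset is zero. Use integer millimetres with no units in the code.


cube([950, 221, 185]);
translate([0, 221, 185]) cube([950, 221, 185]);
translate([0, 442, 370]) cube([950, 221, 185]);
translate([0, 663, 555]) cube([950, 221, 185]);
translate([0, 884, 740]) cube([950, 221, 185]);
translate([0, 1105, 925]) cube([950, 221, 185]);
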